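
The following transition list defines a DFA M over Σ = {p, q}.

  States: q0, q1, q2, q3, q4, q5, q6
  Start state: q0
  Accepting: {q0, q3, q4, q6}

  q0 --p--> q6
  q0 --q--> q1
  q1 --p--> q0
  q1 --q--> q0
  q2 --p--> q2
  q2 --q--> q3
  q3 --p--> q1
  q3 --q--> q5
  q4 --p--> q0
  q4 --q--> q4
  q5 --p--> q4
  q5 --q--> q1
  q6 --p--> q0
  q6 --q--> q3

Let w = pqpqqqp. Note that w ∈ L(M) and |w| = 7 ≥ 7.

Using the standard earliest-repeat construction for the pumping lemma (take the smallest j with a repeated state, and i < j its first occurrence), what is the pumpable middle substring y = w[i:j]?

Run of M on w = p q p q q q p:
  step 0: q0  (start)
  step 1: q6  (read p: q0→q6)
  step 2: q3  (read q: q6→q3)
  step 3: q1  (read p: q3→q1)
  step 4: q0  (read q: q1→q0)   ← first repeat (q0 seen earlier)
  step 5: q1  (read q: q0→q1)
  step 6: q0  (read q: q1→q0)
  step 7: q6  (read p: q0→q6)

So i = 0, j = 4, giving x = w[0:0] = ε, y = w[0:4] = pqpq, z = w[4:7] = qqp.
Check: |xy| = 4 ≤ 7 and |y| = 4 ≥ 1. Reading y takes M from q0 back to q0, so every xyⁱz is accepted.

pqpq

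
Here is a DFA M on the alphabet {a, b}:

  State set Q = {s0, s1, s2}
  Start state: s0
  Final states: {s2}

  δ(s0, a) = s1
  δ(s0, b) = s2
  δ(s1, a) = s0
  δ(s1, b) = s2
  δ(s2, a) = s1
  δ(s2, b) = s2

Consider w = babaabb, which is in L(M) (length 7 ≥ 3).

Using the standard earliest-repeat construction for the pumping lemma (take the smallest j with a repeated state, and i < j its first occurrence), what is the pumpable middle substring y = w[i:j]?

Run of M on w = b a b a a b b:
  step 0: s0  (start)
  step 1: s2  (read b: s0→s2)
  step 2: s1  (read a: s2→s1)
  step 3: s2  (read b: s1→s2)   ← first repeat (s2 seen earlier)
  step 4: s1  (read a: s2→s1)
  step 5: s0  (read a: s1→s0)
  step 6: s2  (read b: s0→s2)
  step 7: s2  (read b: s2→s2)

So i = 1, j = 3, giving x = w[0:1] = b, y = w[1:3] = ab, z = w[3:7] = aabb.
Check: |xy| = 3 ≤ 3 and |y| = 2 ≥ 1. Reading y takes M from s2 back to s2, so every xyⁱz is accepted.
The DFA has 3 states, so the proof of the pumping lemma guarantees a repeated state among the first 3+1 visited; the segment between the two visits is the pumpable y.

ab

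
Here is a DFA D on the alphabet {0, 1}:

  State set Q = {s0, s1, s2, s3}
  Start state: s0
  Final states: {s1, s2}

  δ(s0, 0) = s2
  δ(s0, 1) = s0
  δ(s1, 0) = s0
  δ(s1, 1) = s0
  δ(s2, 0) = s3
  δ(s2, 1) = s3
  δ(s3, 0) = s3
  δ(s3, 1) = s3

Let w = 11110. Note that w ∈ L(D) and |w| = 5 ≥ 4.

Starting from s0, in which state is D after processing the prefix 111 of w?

State sequence: s0 -1-> s0 -1-> s0 -1-> s0

After reading 3 characters, D is in state s0.
(This kind of state-tracing is the core of the pumping-lemma construction: with 4 states, pigeonhole forces a repeat within the first 4 steps.)

s0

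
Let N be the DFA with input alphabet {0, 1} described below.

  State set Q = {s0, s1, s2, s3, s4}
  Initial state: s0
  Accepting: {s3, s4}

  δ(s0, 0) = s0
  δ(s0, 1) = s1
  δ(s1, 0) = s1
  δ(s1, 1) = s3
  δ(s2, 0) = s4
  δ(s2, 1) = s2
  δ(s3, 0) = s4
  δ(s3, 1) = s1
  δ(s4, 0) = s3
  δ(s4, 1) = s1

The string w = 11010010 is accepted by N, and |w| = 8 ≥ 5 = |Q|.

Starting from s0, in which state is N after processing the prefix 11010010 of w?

s4

State sequence: s0 -1-> s1 -1-> s3 -0-> s4 -1-> s1 -0-> s1 -0-> s1 -1-> s3 -0-> s4

After reading 8 characters, N is in state s4.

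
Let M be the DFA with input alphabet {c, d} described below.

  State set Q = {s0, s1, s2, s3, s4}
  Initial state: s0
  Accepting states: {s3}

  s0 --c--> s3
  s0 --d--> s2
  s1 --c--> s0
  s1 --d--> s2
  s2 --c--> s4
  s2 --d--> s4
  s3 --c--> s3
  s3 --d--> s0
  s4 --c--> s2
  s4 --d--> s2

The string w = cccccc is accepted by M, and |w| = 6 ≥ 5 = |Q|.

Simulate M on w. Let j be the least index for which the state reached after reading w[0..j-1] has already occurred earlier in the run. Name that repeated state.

s3

State sequence: s0 -c-> s3 -c-> s3 -c-> s3 -c-> s3 -c-> s3 -c-> s3
First repeat at step 2: s3 was already visited.

The earliest repeat is at step j = 2: M is in s3, which it already visited at step i = 1.
With |Q| = 5, pigeonhole forces a state repeat no later than step 5; the substring read between the first and second visits to that state can be pumped.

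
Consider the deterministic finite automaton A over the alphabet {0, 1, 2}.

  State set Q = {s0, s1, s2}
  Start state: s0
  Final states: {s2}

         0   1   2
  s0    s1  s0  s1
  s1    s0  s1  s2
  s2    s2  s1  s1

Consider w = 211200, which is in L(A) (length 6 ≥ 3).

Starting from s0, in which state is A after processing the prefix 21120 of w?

s2

Run of A on the first 5 characters of w = 2 1 1 2 0:
  step 0: s0  (start)
  step 1: s1  (read 2: s0→s1)
  step 2: s1  (read 1: s1→s1)
  step 3: s1  (read 1: s1→s1)
  step 4: s2  (read 2: s1→s2)
  step 5: s2  (read 0: s2→s2)

After reading 5 characters, A is in state s2.
(This kind of state-tracing is the core of the pumping-lemma construction: with 3 states, pigeonhole forces a repeat within the first 3 steps.)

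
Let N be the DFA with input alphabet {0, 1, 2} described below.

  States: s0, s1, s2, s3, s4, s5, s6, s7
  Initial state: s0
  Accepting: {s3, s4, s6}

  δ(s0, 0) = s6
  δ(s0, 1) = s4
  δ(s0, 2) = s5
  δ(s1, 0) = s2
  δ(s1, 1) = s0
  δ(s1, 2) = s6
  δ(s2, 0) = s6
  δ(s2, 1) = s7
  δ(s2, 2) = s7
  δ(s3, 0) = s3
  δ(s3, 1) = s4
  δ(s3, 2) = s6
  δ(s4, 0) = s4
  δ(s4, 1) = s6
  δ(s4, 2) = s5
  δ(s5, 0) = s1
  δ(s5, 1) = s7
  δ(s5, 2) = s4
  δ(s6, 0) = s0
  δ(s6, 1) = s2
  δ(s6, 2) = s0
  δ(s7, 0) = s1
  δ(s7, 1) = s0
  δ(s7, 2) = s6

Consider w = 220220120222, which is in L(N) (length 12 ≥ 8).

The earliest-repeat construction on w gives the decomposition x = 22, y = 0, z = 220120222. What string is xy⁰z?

22220120222

xy⁰z = xz = 22·220120222 = 22220120222.
Reading y = 0 takes N from s4 back to s4, so after x the machine is still in s4, and z then leads to the accepting state s4. Hence 22220120222 ∈ L(N).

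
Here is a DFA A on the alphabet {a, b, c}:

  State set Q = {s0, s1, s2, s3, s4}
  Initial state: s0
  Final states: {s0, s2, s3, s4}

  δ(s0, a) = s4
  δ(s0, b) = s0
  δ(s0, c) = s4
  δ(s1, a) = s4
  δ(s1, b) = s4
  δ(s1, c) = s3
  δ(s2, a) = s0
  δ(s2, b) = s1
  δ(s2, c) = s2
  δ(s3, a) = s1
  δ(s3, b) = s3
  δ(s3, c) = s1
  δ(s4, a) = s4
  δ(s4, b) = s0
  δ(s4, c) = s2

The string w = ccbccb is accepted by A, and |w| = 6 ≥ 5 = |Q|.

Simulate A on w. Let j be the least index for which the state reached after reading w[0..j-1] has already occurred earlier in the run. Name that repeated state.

State sequence: s0 -c-> s4 -c-> s2 -b-> s1 -c-> s3 -c-> s1 -b-> s4
First repeat at step 5: s1 was already visited.

The earliest repeat is at step j = 5: A is in s1, which it already visited at step i = 3.
Since A has 5 states, any run of length ≥ 5 visits 5+1 states, so by pigeonhole some state repeats within the first 5 steps — that repeat gives the pumpable loop.

s1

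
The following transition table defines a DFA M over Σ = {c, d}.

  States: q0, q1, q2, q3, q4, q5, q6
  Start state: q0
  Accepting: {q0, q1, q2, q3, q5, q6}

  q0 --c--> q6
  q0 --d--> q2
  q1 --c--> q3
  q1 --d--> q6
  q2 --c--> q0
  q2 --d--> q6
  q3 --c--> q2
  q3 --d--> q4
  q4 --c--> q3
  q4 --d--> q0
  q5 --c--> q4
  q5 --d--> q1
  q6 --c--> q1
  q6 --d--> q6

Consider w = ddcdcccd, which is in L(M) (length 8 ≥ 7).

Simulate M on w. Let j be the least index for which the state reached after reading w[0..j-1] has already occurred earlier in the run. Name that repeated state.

q6

State sequence: q0 -d-> q2 -d-> q6 -c-> q1 -d-> q6 -c-> q1 -c-> q3 -c-> q2 -d-> q6
First repeat at step 4: q6 was already visited.

The earliest repeat is at step j = 4: M is in q6, which it already visited at step i = 2.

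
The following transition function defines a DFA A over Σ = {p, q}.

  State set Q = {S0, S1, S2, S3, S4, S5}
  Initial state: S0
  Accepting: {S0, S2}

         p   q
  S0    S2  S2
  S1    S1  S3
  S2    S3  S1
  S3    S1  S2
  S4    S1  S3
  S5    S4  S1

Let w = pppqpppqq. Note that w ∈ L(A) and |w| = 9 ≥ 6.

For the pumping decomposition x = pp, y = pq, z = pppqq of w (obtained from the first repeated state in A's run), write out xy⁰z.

pppppqq

xy⁰z = xz = pp·pppqq = pppppqq.
Reading y = pq takes A from S3 back to S3, so after x the machine is still in S3, and z then leads to the accepting state S2. Hence pppppqq ∈ L(A).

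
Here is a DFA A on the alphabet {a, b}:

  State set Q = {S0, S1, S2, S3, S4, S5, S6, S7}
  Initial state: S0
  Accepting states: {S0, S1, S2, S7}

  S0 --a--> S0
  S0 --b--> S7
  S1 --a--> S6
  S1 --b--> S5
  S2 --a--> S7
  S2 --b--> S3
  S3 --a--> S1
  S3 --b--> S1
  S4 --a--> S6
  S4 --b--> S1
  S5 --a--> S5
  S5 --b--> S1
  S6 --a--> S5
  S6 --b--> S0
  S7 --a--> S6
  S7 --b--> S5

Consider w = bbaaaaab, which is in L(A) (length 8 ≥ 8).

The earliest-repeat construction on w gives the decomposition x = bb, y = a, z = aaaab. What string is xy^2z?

bbaaaaaab

xy^2z = bb·a·a·aaaab = bbaaaaaab.
Reading y = a takes A from S5 back to S5, so after x·y·y the machine is still in S5, and z then leads to the accepting state S1. Hence bbaaaaaab ∈ L(A).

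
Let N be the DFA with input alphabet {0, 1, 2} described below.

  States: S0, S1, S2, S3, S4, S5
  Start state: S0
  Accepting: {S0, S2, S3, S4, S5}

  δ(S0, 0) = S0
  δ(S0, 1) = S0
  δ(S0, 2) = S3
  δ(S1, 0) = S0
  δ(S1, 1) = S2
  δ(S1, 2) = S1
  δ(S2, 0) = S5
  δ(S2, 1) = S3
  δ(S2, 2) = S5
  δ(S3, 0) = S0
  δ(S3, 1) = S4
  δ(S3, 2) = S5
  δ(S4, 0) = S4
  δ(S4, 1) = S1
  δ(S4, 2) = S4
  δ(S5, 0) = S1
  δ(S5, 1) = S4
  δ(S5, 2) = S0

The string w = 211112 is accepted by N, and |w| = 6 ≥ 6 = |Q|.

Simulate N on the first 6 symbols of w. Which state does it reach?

S5

Run of N on the first 6 characters of w = 2 1 1 1 1 2:
  step 0: S0  (start)
  step 1: S3  (read 2: S0→S3)
  step 2: S4  (read 1: S3→S4)
  step 3: S1  (read 1: S4→S1)
  step 4: S2  (read 1: S1→S2)
  step 5: S3  (read 1: S2→S3)
  step 6: S5  (read 2: S3→S5)

After reading 6 characters, N is in state S5.
(This kind of state-tracing is the core of the pumping-lemma construction: with 6 states, pigeonhole forces a repeat within the first 6 steps.)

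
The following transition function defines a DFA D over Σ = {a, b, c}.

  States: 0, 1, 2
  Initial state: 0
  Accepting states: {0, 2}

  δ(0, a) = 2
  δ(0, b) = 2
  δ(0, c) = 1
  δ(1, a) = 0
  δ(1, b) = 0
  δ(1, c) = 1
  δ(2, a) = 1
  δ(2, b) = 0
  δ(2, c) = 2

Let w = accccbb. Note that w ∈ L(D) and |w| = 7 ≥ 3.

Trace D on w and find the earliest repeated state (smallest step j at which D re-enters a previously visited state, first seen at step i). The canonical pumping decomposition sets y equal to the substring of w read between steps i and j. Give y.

c

State sequence: 0 -a-> 2 -c-> 2 -c-> 2 -c-> 2 -c-> 2 -b-> 0 -b-> 2
First repeat at step 2: 2 was already visited.

So i = 1, j = 2, giving x = w[0:1] = a, y = w[1:2] = c, z = w[2:7] = cccbb.
Check: |xy| = 2 ≤ 3 and |y| = 1 ≥ 1. Reading y takes D from 2 back to 2, so every xyⁱz is accepted.
Since D has 3 states, any run of length ≥ 3 visits 3+1 states, so by pigeonhole some state repeats within the first 3 steps — that repeat gives the pumpable loop.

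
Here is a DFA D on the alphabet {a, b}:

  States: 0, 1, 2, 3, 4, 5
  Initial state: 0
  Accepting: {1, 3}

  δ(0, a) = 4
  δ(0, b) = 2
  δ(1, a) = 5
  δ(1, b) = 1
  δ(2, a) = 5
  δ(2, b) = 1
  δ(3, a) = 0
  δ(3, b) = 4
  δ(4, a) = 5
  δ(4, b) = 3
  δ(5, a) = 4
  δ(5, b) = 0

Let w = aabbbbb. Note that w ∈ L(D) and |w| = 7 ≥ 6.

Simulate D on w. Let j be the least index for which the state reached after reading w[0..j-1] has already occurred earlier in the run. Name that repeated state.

0

Run of D on w = a a b b b b b:
  step 0: 0  (start)
  step 1: 4  (read a: 0→4)
  step 2: 5  (read a: 4→5)
  step 3: 0  (read b: 5→0)   ← first repeat (0 seen earlier)
  step 4: 2  (read b: 0→2)
  step 5: 1  (read b: 2→1)
  step 6: 1  (read b: 1→1)
  step 7: 1  (read b: 1→1)

The earliest repeat is at step j = 3: D is in 0, which it already visited at step i = 0.
Pumping length from the standard proof: p = 6 (the number of states). The repeated state found above gives |xy| = j ≤ 6 and |y| = j − i ≥ 1.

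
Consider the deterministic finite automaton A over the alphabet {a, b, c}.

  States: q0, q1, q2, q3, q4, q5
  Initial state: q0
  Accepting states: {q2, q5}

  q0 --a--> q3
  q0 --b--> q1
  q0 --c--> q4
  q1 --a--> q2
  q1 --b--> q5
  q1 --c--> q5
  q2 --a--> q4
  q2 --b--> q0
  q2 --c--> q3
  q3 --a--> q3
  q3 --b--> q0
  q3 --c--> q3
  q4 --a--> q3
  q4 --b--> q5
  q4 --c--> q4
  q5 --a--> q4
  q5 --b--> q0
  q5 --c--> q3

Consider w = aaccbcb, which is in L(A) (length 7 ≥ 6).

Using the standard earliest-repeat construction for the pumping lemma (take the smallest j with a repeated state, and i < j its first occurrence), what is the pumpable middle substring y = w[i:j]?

a

Run of A on w = a a c c b c b:
  step 0: q0  (start)
  step 1: q3  (read a: q0→q3)
  step 2: q3  (read a: q3→q3)   ← first repeat (q3 seen earlier)
  step 3: q3  (read c: q3→q3)
  step 4: q3  (read c: q3→q3)
  step 5: q0  (read b: q3→q0)
  step 6: q4  (read c: q0→q4)
  step 7: q5  (read b: q4→q5)

So i = 1, j = 2, giving x = w[0:1] = a, y = w[1:2] = a, z = w[2:7] = ccbcb.
Check: |xy| = 2 ≤ 6 and |y| = 1 ≥ 1. Reading y takes A from q3 back to q3, so every xyⁱz is accepted.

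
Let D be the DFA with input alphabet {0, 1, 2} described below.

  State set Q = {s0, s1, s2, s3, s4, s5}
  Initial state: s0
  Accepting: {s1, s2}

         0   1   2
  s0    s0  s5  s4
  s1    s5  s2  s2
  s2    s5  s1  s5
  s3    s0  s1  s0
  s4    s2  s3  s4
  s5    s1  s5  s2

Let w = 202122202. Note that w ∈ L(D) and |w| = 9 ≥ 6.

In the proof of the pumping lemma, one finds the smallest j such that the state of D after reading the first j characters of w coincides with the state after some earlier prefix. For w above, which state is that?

State sequence: s0 -2-> s4 -0-> s2 -2-> s5 -1-> s5 -2-> s2 -2-> s5 -2-> s2 -0-> s5 -2-> s2
First repeat at step 4: s5 was already visited.

The earliest repeat is at step j = 4: D is in s5, which it already visited at step i = 3.
With |Q| = 6, pigeonhole forces a state repeat no later than step 6; the substring read between the first and second visits to that state can be pumped.

s5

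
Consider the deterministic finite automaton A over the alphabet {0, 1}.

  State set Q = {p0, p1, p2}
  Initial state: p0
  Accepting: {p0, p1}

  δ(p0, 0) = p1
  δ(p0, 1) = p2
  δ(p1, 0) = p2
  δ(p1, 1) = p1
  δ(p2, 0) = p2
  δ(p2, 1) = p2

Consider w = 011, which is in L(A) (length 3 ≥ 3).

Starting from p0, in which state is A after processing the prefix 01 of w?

p1

Run of A on the first 2 characters of w = 0 1:
  step 0: p0  (start)
  step 1: p1  (read 0: p0→p1)
  step 2: p1  (read 1: p1→p1)

After reading 2 characters, A is in state p1.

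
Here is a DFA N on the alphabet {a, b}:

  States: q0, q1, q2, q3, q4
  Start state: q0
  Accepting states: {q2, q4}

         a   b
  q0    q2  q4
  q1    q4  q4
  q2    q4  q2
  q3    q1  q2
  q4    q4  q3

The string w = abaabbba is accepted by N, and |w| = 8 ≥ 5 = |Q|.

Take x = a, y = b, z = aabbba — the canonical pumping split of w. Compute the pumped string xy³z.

xy^3z = a·b·b·b·aabbba = abbbaabbba.
Reading y = b takes N from q2 back to q2, so after x·y·y·y the machine is still in q2, and z then leads to the accepting state q4. Hence abbbaabbba ∈ L(N).

abbbaabbba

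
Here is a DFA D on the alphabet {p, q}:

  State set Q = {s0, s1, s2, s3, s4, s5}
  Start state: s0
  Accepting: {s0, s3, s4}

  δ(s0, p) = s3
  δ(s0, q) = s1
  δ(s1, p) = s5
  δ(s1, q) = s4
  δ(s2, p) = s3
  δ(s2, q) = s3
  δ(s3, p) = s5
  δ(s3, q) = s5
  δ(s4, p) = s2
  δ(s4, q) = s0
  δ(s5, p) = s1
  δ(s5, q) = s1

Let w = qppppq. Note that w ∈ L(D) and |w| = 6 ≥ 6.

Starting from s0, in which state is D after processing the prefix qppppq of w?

s4

State sequence: s0 -q-> s1 -p-> s5 -p-> s1 -p-> s5 -p-> s1 -q-> s4

After reading 6 characters, D is in state s4.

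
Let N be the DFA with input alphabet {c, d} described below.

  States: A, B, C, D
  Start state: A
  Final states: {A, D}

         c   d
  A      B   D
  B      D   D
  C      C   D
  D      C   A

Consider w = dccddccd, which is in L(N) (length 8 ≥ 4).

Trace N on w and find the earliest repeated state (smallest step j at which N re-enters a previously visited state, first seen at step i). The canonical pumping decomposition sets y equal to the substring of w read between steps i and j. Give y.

c

State sequence: A -d-> D -c-> C -c-> C -d-> D -d-> A -c-> B -c-> D -d-> A
First repeat at step 3: C was already visited.

So i = 2, j = 3, giving x = w[0:2] = dc, y = w[2:3] = c, z = w[3:8] = ddccd.
Check: |xy| = 3 ≤ 4 and |y| = 1 ≥ 1. Reading y takes N from C back to C, so every xyⁱz is accepted.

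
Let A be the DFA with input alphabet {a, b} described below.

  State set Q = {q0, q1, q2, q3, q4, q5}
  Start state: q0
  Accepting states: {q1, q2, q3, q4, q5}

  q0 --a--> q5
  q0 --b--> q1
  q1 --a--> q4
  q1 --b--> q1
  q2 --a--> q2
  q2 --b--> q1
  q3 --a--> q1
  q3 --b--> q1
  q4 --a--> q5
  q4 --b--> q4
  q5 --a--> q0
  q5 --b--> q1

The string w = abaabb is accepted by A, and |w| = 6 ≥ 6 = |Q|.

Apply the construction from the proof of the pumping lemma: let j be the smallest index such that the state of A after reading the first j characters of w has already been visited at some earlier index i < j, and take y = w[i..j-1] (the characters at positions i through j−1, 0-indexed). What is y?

State sequence: q0 -a-> q5 -b-> q1 -a-> q4 -a-> q5 -b-> q1 -b-> q1
First repeat at step 4: q5 was already visited.

So i = 1, j = 4, giving x = w[0:1] = a, y = w[1:4] = baa, z = w[4:6] = bb.
Check: |xy| = 4 ≤ 6 and |y| = 3 ≥ 1. Reading y takes A from q5 back to q5, so every xyⁱz is accepted.

baa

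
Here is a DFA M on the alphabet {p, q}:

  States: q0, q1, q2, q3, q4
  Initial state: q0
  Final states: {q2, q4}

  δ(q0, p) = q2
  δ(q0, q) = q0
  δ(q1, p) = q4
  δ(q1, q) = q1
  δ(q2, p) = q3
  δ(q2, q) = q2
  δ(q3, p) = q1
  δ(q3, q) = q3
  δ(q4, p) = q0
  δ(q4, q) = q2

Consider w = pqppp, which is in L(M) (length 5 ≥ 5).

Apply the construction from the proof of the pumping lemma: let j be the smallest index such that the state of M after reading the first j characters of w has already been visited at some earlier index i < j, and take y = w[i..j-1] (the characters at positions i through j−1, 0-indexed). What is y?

State sequence: q0 -p-> q2 -q-> q2 -p-> q3 -p-> q1 -p-> q4
First repeat at step 2: q2 was already visited.

So i = 1, j = 2, giving x = w[0:1] = p, y = w[1:2] = q, z = w[2:5] = ppp.
Check: |xy| = 2 ≤ 5 and |y| = 1 ≥ 1. Reading y takes M from q2 back to q2, so every xyⁱz is accepted.
The DFA has 5 states, so the proof of the pumping lemma guarantees a repeated state among the first 5+1 visited; the segment between the two visits is the pumpable y.

q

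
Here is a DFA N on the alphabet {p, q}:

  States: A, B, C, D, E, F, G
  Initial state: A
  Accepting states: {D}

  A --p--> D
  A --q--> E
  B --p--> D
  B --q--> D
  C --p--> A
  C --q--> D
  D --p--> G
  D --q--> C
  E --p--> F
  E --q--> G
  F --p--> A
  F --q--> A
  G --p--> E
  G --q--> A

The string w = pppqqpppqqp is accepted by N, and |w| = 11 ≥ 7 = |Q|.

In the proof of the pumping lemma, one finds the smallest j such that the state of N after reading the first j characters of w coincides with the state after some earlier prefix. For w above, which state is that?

Run of N on w = p p p q q p p p q q p:
  step 0: A  (start)
  step 1: D  (read p: A→D)
  step 2: G  (read p: D→G)
  step 3: E  (read p: G→E)
  step 4: G  (read q: E→G)   ← first repeat (G seen earlier)
  step 5: A  (read q: G→A)
  step 6: D  (read p: A→D)
  step 7: G  (read p: D→G)
  step 8: E  (read p: G→E)
  step 9: G  (read q: E→G)
  step 10: A  (read q: G→A)
  step 11: D  (read p: A→D)

The earliest repeat is at step j = 4: N is in G, which it already visited at step i = 2.
Pumping length from the standard proof: p = 7 (the number of states). The repeated state found above gives |xy| = j ≤ 7 and |y| = j − i ≥ 1.

G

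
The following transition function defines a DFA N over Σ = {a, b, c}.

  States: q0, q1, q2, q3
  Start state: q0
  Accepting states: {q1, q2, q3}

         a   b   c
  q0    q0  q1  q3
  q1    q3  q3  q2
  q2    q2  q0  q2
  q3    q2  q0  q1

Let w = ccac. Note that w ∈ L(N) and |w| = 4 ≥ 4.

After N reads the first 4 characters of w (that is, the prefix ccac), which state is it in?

q1

Run of N on the first 4 characters of w = c c a c:
  step 0: q0  (start)
  step 1: q3  (read c: q0→q3)
  step 2: q1  (read c: q3→q1)
  step 3: q3  (read a: q1→q3)
  step 4: q1  (read c: q3→q1)

After reading 4 characters, N is in state q1.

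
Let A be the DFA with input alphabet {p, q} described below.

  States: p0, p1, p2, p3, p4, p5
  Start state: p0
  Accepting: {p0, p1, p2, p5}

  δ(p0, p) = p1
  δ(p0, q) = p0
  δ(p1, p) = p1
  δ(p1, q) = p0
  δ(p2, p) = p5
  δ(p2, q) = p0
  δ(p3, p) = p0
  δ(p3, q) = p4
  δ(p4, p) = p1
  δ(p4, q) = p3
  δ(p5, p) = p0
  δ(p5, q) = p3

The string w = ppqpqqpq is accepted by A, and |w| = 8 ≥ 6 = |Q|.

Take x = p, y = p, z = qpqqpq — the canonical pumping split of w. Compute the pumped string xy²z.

pppqpqqpq

xy^2z = p·p·p·qpqqpq = pppqpqqpq.
Reading y = p takes A from p1 back to p1, so after x·y·y the machine is still in p1, and z then leads to the accepting state p0. Hence pppqpqqpq ∈ L(A).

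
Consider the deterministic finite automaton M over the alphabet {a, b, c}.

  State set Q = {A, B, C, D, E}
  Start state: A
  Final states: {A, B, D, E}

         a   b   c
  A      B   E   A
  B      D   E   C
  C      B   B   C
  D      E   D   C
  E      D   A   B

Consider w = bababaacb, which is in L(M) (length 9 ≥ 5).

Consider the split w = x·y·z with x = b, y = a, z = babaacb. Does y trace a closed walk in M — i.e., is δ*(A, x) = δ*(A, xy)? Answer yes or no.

no

State sequence: A -b-> E -a-> D

After x (step 1): E. After xy (step 2): D.
They differ (E ≠ D), so y is not a cycle from the state after x; this split is not the one the pumping-lemma construction produces, and pumping y need not keep the string in L(M).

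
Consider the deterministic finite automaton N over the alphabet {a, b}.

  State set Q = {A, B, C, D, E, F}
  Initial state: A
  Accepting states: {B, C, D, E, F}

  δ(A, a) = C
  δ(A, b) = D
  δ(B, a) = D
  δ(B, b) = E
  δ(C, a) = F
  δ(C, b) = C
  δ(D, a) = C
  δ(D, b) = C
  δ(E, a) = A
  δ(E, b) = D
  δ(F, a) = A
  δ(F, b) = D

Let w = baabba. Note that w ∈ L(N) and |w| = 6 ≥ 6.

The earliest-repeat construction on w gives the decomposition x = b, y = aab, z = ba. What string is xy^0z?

xy⁰z = xz = b·ba = bba.
Reading y = aab takes N from D back to D, so after x the machine is still in D, and z then leads to the accepting state F. Hence bba ∈ L(N).

bba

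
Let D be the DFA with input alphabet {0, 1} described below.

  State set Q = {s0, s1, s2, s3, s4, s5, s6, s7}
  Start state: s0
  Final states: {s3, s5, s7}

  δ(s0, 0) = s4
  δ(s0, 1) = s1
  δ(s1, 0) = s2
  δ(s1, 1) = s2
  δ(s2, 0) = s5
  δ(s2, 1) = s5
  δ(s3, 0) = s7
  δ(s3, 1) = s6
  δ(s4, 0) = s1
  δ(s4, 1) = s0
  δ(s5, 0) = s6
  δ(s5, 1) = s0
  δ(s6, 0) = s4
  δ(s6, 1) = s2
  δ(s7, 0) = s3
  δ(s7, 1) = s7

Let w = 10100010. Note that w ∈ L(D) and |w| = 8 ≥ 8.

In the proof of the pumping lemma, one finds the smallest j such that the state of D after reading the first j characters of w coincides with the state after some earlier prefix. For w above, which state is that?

Run of D on w = 1 0 1 0 0 0 1 0:
  step 0: s0  (start)
  step 1: s1  (read 1: s0→s1)
  step 2: s2  (read 0: s1→s2)
  step 3: s5  (read 1: s2→s5)
  step 4: s6  (read 0: s5→s6)
  step 5: s4  (read 0: s6→s4)
  step 6: s1  (read 0: s4→s1)   ← first repeat (s1 seen earlier)
  step 7: s2  (read 1: s1→s2)
  step 8: s5  (read 0: s2→s5)

The earliest repeat is at step j = 6: D is in s1, which it already visited at step i = 1.

s1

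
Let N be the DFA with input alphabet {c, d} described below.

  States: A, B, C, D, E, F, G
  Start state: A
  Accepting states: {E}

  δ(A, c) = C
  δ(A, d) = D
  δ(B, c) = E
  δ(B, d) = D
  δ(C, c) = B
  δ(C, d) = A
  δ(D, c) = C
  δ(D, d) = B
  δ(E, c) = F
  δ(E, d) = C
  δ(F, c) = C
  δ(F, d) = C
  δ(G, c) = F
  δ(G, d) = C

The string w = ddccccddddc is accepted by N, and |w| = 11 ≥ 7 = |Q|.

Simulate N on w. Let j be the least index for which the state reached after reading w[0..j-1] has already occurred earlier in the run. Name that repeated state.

State sequence: A -d-> D -d-> B -c-> E -c-> F -c-> C -c-> B -d-> D -d-> B -d-> D -d-> B -c-> E
First repeat at step 6: B was already visited.

The earliest repeat is at step j = 6: N is in B, which it already visited at step i = 2.
Since N has 7 states, any run of length ≥ 7 visits 7+1 states, so by pigeonhole some state repeats within the first 7 steps — that repeat gives the pumpable loop.

B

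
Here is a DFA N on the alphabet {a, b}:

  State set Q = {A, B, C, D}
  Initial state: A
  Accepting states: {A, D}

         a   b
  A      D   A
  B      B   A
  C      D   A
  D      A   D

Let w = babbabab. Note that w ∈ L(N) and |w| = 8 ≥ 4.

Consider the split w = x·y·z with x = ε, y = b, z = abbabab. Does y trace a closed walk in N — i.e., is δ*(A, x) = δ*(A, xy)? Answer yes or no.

yes

State sequence: A -b-> A

After x (step 0): A. After xy (step 1): A.
They match, so y = b drives N around a cycle from A back to itself; pumping y any number of times keeps N in A before reading z, and xyⁱz ∈ L(N) for every i ≥ 0.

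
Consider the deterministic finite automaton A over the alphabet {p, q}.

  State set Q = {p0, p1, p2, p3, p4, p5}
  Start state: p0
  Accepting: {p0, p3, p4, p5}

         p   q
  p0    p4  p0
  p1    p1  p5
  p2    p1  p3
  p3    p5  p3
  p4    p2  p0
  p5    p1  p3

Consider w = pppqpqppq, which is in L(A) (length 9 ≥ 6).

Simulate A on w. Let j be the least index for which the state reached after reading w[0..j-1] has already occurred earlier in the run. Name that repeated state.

p1

Run of A on w = p p p q p q p p q:
  step 0: p0  (start)
  step 1: p4  (read p: p0→p4)
  step 2: p2  (read p: p4→p2)
  step 3: p1  (read p: p2→p1)
  step 4: p5  (read q: p1→p5)
  step 5: p1  (read p: p5→p1)   ← first repeat (p1 seen earlier)
  step 6: p5  (read q: p1→p5)
  step 7: p1  (read p: p5→p1)
  step 8: p1  (read p: p1→p1)
  step 9: p5  (read q: p1→p5)

The earliest repeat is at step j = 5: A is in p1, which it already visited at step i = 3.
The DFA has 6 states, so the proof of the pumping lemma guarantees a repeated state among the first 6+1 visited; the segment between the two visits is the pumpable y.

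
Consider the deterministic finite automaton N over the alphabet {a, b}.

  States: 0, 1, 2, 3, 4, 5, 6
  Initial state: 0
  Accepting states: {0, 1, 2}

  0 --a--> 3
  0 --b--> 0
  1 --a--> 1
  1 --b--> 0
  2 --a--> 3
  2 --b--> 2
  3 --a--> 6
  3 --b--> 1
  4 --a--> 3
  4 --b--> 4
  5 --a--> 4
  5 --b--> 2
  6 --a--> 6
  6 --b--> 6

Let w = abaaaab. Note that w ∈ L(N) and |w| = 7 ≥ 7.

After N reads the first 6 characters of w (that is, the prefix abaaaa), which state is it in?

1

Run of N on the first 6 characters of w = a b a a a a:
  step 0: 0  (start)
  step 1: 3  (read a: 0→3)
  step 2: 1  (read b: 3→1)
  step 3: 1  (read a: 1→1)
  step 4: 1  (read a: 1→1)
  step 5: 1  (read a: 1→1)
  step 6: 1  (read a: 1→1)

After reading 6 characters, N is in state 1.
(This kind of state-tracing is the core of the pumping-lemma construction: with 7 states, pigeonhole forces a repeat within the first 7 steps.)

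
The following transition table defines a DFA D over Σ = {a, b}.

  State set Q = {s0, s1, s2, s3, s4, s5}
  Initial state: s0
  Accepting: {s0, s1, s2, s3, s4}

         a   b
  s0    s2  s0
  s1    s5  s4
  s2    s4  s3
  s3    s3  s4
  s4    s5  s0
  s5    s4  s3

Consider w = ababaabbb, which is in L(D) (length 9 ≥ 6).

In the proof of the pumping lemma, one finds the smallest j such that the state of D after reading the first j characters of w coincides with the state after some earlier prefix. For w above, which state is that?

State sequence: s0 -a-> s2 -b-> s3 -a-> s3 -b-> s4 -a-> s5 -a-> s4 -b-> s0 -b-> s0 -b-> s0
First repeat at step 3: s3 was already visited.

The earliest repeat is at step j = 3: D is in s3, which it already visited at step i = 2.

s3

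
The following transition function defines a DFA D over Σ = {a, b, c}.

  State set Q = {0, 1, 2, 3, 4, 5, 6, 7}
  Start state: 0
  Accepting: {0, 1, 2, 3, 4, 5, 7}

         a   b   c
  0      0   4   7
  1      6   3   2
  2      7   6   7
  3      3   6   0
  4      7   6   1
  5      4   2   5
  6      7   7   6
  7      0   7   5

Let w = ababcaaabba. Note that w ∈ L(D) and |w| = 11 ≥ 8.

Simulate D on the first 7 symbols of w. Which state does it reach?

7

State sequence: 0 -a-> 0 -b-> 4 -a-> 7 -b-> 7 -c-> 5 -a-> 4 -a-> 7

After reading 7 characters, D is in state 7.
(This kind of state-tracing is the core of the pumping-lemma construction: with 8 states, pigeonhole forces a repeat within the first 8 steps.)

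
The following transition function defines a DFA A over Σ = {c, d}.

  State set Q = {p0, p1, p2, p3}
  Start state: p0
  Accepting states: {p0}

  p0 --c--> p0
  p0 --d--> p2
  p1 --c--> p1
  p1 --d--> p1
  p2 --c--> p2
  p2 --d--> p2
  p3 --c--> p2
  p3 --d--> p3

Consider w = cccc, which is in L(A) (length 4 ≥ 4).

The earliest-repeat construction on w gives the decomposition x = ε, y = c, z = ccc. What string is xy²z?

ccccc

xy^2z = ε·c·c·ccc = ccccc.
Reading y = c takes A from p0 back to p0, so after x·y·y the machine is still in p0, and z then leads to the accepting state p0. Hence ccccc ∈ L(A).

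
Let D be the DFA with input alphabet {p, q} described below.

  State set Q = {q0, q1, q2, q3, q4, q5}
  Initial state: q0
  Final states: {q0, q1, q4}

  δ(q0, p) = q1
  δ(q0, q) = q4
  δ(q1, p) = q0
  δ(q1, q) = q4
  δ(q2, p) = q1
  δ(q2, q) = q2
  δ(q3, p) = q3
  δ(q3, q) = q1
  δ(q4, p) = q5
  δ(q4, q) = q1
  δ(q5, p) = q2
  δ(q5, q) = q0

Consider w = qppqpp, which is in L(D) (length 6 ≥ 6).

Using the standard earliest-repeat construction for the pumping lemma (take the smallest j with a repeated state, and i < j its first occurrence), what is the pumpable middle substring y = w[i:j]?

q

State sequence: q0 -q-> q4 -p-> q5 -p-> q2 -q-> q2 -p-> q1 -p-> q0
First repeat at step 4: q2 was already visited.

So i = 3, j = 4, giving x = w[0:3] = qpp, y = w[3:4] = q, z = w[4:6] = pp.
Check: |xy| = 4 ≤ 6 and |y| = 1 ≥ 1. Reading y takes D from q2 back to q2, so every xyⁱz is accepted.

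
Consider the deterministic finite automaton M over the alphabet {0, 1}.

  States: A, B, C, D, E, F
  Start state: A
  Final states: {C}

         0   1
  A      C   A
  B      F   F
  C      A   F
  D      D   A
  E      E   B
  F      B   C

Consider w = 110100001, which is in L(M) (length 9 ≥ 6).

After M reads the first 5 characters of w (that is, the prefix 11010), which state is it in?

State sequence: A -1-> A -1-> A -0-> C -1-> F -0-> B

After reading 5 characters, M is in state B.
(This kind of state-tracing is the core of the pumping-lemma construction: with 6 states, pigeonhole forces a repeat within the first 6 steps.)

B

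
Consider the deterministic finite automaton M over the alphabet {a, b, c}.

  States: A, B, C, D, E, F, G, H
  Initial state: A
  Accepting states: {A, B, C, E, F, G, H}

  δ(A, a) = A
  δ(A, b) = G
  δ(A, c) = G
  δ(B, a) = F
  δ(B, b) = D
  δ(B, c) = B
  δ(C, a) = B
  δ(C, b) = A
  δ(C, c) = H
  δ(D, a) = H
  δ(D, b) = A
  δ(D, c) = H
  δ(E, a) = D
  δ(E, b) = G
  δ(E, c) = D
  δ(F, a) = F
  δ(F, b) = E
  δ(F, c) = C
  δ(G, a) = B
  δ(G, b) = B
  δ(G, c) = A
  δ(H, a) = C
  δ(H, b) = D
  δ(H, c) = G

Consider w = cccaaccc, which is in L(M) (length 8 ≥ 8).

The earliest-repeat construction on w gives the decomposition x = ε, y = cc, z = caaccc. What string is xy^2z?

xy^2z = ε·cc·cc·caaccc = cccccaaccc.
Reading y = cc takes M from A back to A, so after x·y·y the machine is still in A, and z then leads to the accepting state G. Hence cccccaaccc ∈ L(M).

cccccaaccc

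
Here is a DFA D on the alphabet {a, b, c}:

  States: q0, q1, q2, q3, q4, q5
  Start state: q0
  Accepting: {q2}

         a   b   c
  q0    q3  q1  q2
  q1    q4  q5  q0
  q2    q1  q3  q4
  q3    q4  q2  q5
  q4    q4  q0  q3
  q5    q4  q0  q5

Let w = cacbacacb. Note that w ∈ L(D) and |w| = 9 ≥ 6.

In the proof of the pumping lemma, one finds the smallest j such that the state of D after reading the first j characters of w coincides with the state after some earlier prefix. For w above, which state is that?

q0

State sequence: q0 -c-> q2 -a-> q1 -c-> q0 -b-> q1 -a-> q4 -c-> q3 -a-> q4 -c-> q3 -b-> q2
First repeat at step 3: q0 was already visited.

The earliest repeat is at step j = 3: D is in q0, which it already visited at step i = 0.
Since D has 6 states, any run of length ≥ 6 visits 6+1 states, so by pigeonhole some state repeats within the first 6 steps — that repeat gives the pumpable loop.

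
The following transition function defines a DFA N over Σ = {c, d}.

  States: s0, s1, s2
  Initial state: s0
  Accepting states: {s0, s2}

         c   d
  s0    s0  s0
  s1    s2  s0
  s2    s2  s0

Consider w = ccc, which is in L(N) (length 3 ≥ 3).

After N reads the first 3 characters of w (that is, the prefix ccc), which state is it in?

Run of N on the first 3 characters of w = c c c:
  step 0: s0  (start)
  step 1: s0  (read c: s0→s0)
  step 2: s0  (read c: s0→s0)
  step 3: s0  (read c: s0→s0)

After reading 3 characters, N is in state s0.

s0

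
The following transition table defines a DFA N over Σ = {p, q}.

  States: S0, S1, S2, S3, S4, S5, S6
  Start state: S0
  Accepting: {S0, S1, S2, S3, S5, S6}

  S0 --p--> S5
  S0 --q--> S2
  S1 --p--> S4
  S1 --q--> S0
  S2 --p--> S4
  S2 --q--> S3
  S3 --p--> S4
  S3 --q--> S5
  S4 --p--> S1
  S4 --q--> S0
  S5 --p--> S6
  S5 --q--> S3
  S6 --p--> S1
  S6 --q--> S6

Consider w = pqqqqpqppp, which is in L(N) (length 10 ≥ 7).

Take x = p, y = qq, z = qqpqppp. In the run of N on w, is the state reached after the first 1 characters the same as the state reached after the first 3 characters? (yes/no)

Run of N on the first 3 characters of w = p q q:
  step 0: S0  (start)
  step 1: S5  (read p: S0→S5)
  step 2: S3  (read q: S5→S3)
  step 3: S5  (read q: S3→S5)

After x (step 1): S5. After xy (step 3): S5.
They match, so y = qq drives N around a cycle from S5 back to itself; pumping y any number of times keeps N in S5 before reading z, and xyⁱz ∈ L(N) for every i ≥ 0.

yes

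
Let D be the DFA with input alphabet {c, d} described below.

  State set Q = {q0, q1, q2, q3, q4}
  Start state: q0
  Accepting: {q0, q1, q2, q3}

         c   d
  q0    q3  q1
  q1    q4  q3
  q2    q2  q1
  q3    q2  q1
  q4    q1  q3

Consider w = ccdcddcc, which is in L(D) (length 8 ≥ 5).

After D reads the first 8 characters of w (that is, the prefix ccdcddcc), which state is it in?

State sequence: q0 -c-> q3 -c-> q2 -d-> q1 -c-> q4 -d-> q3 -d-> q1 -c-> q4 -c-> q1

After reading 8 characters, D is in state q1.
(This kind of state-tracing is the core of the pumping-lemma construction: with 5 states, pigeonhole forces a repeat within the first 5 steps.)

q1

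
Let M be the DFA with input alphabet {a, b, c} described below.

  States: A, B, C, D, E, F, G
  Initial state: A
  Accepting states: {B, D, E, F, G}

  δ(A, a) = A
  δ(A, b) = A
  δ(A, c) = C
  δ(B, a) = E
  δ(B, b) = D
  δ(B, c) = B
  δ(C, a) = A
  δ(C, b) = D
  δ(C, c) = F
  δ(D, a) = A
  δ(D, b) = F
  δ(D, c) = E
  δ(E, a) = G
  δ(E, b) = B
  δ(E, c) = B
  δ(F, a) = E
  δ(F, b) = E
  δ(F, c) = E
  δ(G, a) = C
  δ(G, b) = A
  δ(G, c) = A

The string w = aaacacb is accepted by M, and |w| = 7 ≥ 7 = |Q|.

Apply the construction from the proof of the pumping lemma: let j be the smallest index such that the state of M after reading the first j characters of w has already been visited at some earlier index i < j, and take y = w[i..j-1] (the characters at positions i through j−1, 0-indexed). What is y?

Run of M on w = a a a c a c b:
  step 0: A  (start)
  step 1: A  (read a: A→A)   ← first repeat (A seen earlier)
  step 2: A  (read a: A→A)
  step 3: A  (read a: A→A)
  step 4: C  (read c: A→C)
  step 5: A  (read a: C→A)
  step 6: C  (read c: A→C)
  step 7: D  (read b: C→D)

So i = 0, j = 1, giving x = w[0:0] = ε, y = w[0:1] = a, z = w[1:7] = aacacb.
Check: |xy| = 1 ≤ 7 and |y| = 1 ≥ 1. Reading y takes M from A back to A, so every xyⁱz is accepted.
Since M has 7 states, any run of length ≥ 7 visits 7+1 states, so by pigeonhole some state repeats within the first 7 steps — that repeat gives the pumpable loop.

a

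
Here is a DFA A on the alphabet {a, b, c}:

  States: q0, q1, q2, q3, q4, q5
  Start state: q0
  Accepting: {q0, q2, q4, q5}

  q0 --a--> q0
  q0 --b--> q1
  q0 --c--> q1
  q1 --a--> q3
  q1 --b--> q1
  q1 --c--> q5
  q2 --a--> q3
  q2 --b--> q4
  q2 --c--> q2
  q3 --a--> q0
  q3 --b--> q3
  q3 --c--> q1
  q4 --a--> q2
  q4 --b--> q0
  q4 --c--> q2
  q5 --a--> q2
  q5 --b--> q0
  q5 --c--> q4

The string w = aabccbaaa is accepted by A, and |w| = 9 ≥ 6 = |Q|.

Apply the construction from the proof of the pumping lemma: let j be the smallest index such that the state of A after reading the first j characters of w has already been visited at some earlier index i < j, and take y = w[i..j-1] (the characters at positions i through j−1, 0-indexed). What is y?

Run of A on w = a a b c c b a a a:
  step 0: q0  (start)
  step 1: q0  (read a: q0→q0)   ← first repeat (q0 seen earlier)
  step 2: q0  (read a: q0→q0)
  step 3: q1  (read b: q0→q1)
  step 4: q5  (read c: q1→q5)
  step 5: q4  (read c: q5→q4)
  step 6: q0  (read b: q4→q0)
  step 7: q0  (read a: q0→q0)
  step 8: q0  (read a: q0→q0)
  step 9: q0  (read a: q0→q0)

So i = 0, j = 1, giving x = w[0:0] = ε, y = w[0:1] = a, z = w[1:9] = abccbaaa.
Check: |xy| = 1 ≤ 6 and |y| = 1 ≥ 1. Reading y takes A from q0 back to q0, so every xyⁱz is accepted.
The DFA has 6 states, so the proof of the pumping lemma guarantees a repeated state among the first 6+1 visited; the segment between the two visits is the pumpable y.

a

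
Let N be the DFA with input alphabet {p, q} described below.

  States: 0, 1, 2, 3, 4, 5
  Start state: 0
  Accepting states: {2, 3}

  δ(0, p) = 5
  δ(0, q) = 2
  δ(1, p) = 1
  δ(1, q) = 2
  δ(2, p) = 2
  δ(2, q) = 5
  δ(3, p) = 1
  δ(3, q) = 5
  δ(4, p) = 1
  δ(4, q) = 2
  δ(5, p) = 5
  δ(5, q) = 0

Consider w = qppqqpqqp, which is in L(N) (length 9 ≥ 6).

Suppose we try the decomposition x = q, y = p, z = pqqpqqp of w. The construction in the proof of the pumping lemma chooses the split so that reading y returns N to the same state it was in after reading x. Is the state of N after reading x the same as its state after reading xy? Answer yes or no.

Run of N on the first 2 characters of w = q p:
  step 0: 0  (start)
  step 1: 2  (read q: 0→2)
  step 2: 2  (read p: 2→2)

After x (step 1): 2. After xy (step 2): 2.
They match, so y = p drives N around a cycle from 2 back to itself; pumping y any number of times keeps N in 2 before reading z, and xyⁱz ∈ L(N) for every i ≥ 0.

yes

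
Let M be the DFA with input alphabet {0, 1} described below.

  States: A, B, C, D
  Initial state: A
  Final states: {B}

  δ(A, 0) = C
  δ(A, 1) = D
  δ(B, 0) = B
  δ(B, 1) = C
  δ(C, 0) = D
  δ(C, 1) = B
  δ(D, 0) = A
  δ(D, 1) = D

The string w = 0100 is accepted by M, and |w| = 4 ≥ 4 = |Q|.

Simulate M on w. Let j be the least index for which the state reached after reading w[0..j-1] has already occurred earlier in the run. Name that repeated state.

State sequence: A -0-> C -1-> B -0-> B -0-> B
First repeat at step 3: B was already visited.

The earliest repeat is at step j = 3: M is in B, which it already visited at step i = 2.
The DFA has 4 states, so the proof of the pumping lemma guarantees a repeated state among the first 4+1 visited; the segment between the two visits is the pumpable y.

B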